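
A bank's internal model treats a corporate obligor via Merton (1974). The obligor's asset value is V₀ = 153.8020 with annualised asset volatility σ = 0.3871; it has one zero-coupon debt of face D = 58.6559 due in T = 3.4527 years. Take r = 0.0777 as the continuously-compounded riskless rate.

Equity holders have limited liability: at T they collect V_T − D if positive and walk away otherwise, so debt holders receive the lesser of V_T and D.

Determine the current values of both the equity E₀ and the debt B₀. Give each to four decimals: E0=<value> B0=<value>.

d₁ = [ln(V₀/D) + (r + σ²/2)T] / (σ√T)
   = [ln(153.8020/58.6559) + (0.0777 + 0.5·0.3871²)·3.4527] / (0.3871·√3.4527)
   = [0.963978 + 0.526962] / 0.719288 = 2.072801
d₂ = d₁ − σ√T = 2.072801 − 0.719288 = 1.353513
N(d₁) = 0.980905,  N(d₂) = 0.912054,  e^(−rT) = 0.764698
E₀ = V₀·N(d₁) − D·e^(−rT)·N(d₂)
   = 153.8020·0.980905 − 58.6559·0.764698·0.912054 = 109.955787
B₀ = V₀ − E₀ = 153.8020 − 109.955787 = 43.846213

E0=109.9558 B0=43.8462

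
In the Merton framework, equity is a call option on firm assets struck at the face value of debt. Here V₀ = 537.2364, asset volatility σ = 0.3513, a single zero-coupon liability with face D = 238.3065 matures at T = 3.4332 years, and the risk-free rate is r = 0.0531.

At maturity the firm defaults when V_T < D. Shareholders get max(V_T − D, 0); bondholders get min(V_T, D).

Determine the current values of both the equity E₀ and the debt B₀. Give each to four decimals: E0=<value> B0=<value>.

E0=344.2559 B0=192.9805

d₁ = [ln(V₀/D) + (r + σ²/2)T] / (σ√T)
   = [ln(537.2364/238.3065) + (0.0531 + 0.5·0.3513²)·3.4332] / (0.3513·√3.4332)
   = [0.812881 + 0.394151] / 0.650920 = 1.854347
d₂ = d₁ − σ√T = 1.854347 − 0.650920 = 1.203427
N(d₁) = 0.968155,  N(d₂) = 0.885594,  e^(−rT) = 0.833349
E₀ = V₀·N(d₁) − D·e^(−rT)·N(d₂)
   = 537.2364·0.968155 − 238.3065·0.833349·0.885594 = 344.255867
B₀ = V₀ − E₀ = 537.2364 − 344.255867 = 192.980533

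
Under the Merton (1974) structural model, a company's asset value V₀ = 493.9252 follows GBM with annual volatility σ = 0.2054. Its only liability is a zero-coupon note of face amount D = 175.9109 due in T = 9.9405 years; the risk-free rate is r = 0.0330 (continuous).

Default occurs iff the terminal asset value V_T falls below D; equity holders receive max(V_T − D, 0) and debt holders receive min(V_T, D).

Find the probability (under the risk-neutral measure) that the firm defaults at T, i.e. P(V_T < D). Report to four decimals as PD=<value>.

PD=0.0378

d₁ = [ln(V₀/D) + (r + σ²/2)T] / (σ√T)
   = [ln(493.9252/175.9109) + (0.0330 + 0.5·0.2054²)·9.9405] / (0.2054·√9.9405)
   = [1.032406 + 0.537727] / 0.647597 = 2.424555
d₂ = d₁ − σ√T = 2.424555 − 0.647597 = 1.776959
risk-neutral PD = N(−d₂) = N(-1.776959) = 0.037788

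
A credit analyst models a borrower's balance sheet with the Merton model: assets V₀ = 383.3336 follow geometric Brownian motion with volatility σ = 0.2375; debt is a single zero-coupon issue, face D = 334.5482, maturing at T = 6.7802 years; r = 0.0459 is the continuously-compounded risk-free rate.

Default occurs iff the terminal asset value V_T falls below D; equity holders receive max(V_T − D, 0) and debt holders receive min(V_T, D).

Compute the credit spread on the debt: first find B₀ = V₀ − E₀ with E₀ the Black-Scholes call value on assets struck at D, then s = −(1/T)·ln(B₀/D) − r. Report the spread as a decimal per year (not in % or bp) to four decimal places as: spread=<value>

spread=0.0161

d₁ = [ln(V₀/D) + (r + σ²/2)T] / (σ√T)
   = [ln(383.3336/334.5482) + (0.0459 + 0.5·0.2375²)·6.7802] / (0.2375·√6.7802)
   = [0.136125 + 0.502434] / 0.618422 = 1.032562
d₂ = d₁ − σ√T = 1.032562 − 0.618422 = 0.414140
N(d₁) = 0.849095,  N(d₂) = 0.660614,  e^(−rT) = 0.732559
E₀ = V₀·N(d₁) − D·e^(−rT)·N(d₂)
   = 383.3336·0.849095 − 334.5482·0.732559·0.660614 = 163.585924
B₀ = V₀ − E₀ = 383.3336 − 163.585924 = 219.747676
spread = −(1/T)·ln(B₀/D) − r = −(1/6.7802)·ln(219.747676/334.5482) − 0.0459 = 0.01608947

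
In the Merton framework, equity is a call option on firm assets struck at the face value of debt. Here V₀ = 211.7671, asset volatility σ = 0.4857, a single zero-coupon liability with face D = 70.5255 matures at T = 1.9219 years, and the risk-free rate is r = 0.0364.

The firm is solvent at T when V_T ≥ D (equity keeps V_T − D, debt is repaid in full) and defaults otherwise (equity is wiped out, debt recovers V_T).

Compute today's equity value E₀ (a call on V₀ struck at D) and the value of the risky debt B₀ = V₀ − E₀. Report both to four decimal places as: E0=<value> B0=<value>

d₁ = [ln(V₀/D) + (r + σ²/2)T] / (σ√T)
   = [ln(211.7671/70.5255) + (0.0364 + 0.5·0.4857²)·1.9219] / (0.4857·√1.9219)
   = [1.099513 + 0.296650] / 0.673339 = 2.073492
d₂ = d₁ − σ√T = 2.073492 − 0.673339 = 1.400154
N(d₁) = 0.980937,  N(d₂) = 0.919266,  e^(−rT) = 0.932434
E₀ = V₀·N(d₁) − D·e^(−rT)·N(d₂)
   = 211.7671·0.980937 − 70.5255·0.932434·0.919266 = 147.278848
B₀ = V₀ − E₀ = 211.7671 − 147.278848 = 64.488252

E0=147.2788 B0=64.4883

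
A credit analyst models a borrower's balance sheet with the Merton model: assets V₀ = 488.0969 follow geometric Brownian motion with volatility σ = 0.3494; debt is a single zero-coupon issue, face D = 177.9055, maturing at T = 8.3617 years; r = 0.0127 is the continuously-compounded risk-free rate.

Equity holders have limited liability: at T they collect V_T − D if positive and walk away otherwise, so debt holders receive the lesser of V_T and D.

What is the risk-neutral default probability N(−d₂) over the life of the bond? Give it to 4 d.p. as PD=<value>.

d₁ = [ln(V₀/D) + (r + σ²/2)T] / (σ√T)
   = [ln(488.0969/177.9055) + (0.0127 + 0.5·0.3494²)·8.3617] / (0.3494·√8.3617)
   = [1.009261 + 0.616593] / 1.010346 = 1.609206
d₂ = d₁ − σ√T = 1.609206 − 1.010346 = 0.598859
risk-neutral PD = N(−d₂) = N(-0.598859) = 0.274633

PD=0.2746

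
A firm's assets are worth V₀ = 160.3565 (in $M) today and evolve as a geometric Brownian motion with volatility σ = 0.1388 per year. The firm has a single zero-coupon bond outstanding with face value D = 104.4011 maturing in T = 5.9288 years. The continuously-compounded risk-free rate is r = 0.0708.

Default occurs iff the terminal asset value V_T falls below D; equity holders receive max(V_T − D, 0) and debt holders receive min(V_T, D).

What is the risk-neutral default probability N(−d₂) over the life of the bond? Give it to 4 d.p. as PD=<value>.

PD=0.0096

d₁ = [ln(V₀/D) + (r + σ²/2)T] / (σ√T)
   = [ln(160.3565/104.4011) + (0.0708 + 0.5·0.1388²)·5.9288] / (0.1388·√5.9288)
   = [0.429159 + 0.476870] / 0.337966 = 2.680829
d₂ = d₁ − σ√T = 2.680829 − 0.337966 = 2.342863
risk-neutral PD = N(−d₂) = N(-2.342863) = 0.009568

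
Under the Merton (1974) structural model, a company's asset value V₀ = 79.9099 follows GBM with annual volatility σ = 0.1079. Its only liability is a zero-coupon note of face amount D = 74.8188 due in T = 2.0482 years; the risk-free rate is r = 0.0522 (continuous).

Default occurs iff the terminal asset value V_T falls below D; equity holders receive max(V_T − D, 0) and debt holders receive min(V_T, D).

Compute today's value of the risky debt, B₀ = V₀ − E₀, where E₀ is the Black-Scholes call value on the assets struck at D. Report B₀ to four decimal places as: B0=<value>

d₁ = [ln(V₀/D) + (r + σ²/2)T] / (σ√T)
   = [ln(79.9099/74.8188) + (0.0522 + 0.5·0.1079²)·2.0482] / (0.1079·√2.0482)
   = [0.065831 + 0.118839] / 0.154421 = 1.195880
d₂ = d₁ − σ√T = 1.195880 − 0.154421 = 1.041459
N(d₁) = 0.884128,  N(d₂) = 0.851169,  e^(−rT) = 0.898601
E₀ = V₀·N(d₁) − D·e^(−rT)·N(d₂)
   = 79.9099·0.884128 − 74.8188·0.898601·0.851169 = 13.424618
B₀ = V₀ − E₀ = 79.9099 − 13.424618 = 66.485282

B0=66.4853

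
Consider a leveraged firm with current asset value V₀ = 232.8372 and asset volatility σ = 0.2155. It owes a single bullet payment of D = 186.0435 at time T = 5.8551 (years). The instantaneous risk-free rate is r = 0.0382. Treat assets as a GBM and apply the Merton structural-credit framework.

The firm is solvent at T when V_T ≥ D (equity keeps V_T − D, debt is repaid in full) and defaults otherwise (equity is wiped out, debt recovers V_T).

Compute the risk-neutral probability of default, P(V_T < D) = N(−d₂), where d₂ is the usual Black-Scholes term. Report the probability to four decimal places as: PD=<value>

PD=0.2748

d₁ = [ln(V₀/D) + (r + σ²/2)T] / (σ√T)
   = [ln(232.8372/186.0435) + (0.0382 + 0.5·0.2155²)·5.8551] / (0.2155·√5.8551)
   = [0.224359 + 0.359621] / 0.521452 = 1.119911
d₂ = d₁ − σ√T = 1.119911 − 0.521452 = 0.598459
risk-neutral PD = N(−d₂) = N(-0.598459) = 0.274767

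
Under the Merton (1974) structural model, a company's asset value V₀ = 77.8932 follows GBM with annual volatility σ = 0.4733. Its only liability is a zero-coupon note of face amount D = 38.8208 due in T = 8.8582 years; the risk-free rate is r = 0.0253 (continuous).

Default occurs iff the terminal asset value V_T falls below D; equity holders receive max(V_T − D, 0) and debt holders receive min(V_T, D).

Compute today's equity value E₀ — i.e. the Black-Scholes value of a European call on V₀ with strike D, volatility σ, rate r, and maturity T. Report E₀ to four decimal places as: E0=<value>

d₁ = [ln(V₀/D) + (r + σ²/2)T] / (σ√T)
   = [ln(77.8932/38.8208) + (0.0253 + 0.5·0.4733²)·8.8582] / (0.4733·√8.8582)
   = [0.696382 + 1.216288] / 1.408670 = 1.357785
d₂ = d₁ − σ√T = 1.357785 − 1.408670 = -0.050885
N(d₁) = 0.912734,  N(d₂) = 0.479708,  e^(−rT) = 0.799225
E₀ = V₀·N(d₁) − D·e^(−rT)·N(d₂)
   = 77.8932·0.912734 − 38.8208·0.799225·0.479708 = 56.212066

E0=56.2121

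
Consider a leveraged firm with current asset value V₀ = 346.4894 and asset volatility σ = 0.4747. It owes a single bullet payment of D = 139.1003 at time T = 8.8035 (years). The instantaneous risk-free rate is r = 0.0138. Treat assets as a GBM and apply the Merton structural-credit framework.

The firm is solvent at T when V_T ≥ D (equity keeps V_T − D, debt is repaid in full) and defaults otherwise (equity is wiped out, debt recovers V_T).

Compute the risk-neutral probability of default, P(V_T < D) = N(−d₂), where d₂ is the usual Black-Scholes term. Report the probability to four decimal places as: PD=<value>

d₁ = [ln(V₀/D) + (r + σ²/2)T] / (σ√T)
   = [ln(346.4894/139.1003) + (0.0138 + 0.5·0.4747²)·8.8035] / (0.4747·√8.8035)
   = [0.912657 + 1.113379] / 1.408468 = 1.438468
d₂ = d₁ − σ√T = 1.438468 − 1.408468 = 0.030000
risk-neutral PD = N(−d₂) = N(-0.030000) = 0.488033

PD=0.4880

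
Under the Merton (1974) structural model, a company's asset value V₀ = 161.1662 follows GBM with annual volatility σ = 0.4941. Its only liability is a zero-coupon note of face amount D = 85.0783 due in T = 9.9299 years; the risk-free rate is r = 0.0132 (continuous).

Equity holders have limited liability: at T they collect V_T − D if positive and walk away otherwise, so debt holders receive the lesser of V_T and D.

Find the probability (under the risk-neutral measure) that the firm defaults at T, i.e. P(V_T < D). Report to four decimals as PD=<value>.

d₁ = [ln(V₀/D) + (r + σ²/2)T] / (σ√T)
   = [ln(161.1662/85.0783) + (0.0132 + 0.5·0.4941²)·9.9299] / (0.4941·√9.9299)
   = [0.638864 + 1.343192] / 1.556995 = 1.273001
d₂ = d₁ − σ√T = 1.273001 − 1.556995 = -0.283995
risk-neutral PD = N(−d₂) = N(0.283995) = 0.611793

PD=0.6118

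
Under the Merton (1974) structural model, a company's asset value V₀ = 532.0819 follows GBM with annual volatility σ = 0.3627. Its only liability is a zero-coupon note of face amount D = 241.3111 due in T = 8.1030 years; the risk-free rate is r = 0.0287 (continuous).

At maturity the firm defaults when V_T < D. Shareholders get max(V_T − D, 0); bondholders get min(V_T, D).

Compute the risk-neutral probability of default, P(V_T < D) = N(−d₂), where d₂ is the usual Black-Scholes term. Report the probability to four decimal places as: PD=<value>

PD=0.3174

d₁ = [ln(V₀/D) + (r + σ²/2)T] / (σ√T)
   = [ln(532.0819/241.3111) + (0.0287 + 0.5·0.3627²)·8.1030] / (0.3627·√8.1030)
   = [0.790710 + 0.765536] / 1.032453 = 1.507329
d₂ = d₁ − σ√T = 1.507329 − 1.032453 = 0.474875
risk-neutral PD = N(−d₂) = N(-0.474875) = 0.317438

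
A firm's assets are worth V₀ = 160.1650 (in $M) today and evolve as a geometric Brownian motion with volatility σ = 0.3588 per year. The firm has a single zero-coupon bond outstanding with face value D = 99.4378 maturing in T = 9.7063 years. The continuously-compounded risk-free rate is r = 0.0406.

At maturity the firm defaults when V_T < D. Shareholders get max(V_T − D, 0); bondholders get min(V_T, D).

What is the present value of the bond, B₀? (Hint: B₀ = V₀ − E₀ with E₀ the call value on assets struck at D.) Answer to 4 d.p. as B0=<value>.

d₁ = [ln(V₀/D) + (r + σ²/2)T] / (σ√T)
   = [ln(160.1650/99.4378) + (0.0406 + 0.5·0.3588²)·9.7063] / (0.3588·√9.7063)
   = [0.476672 + 1.018858] / 1.117839 = 1.337876
d₂ = d₁ − σ√T = 1.337876 − 1.117839 = 0.220037
N(d₁) = 0.909532,  N(d₂) = 0.587079,  e^(−rT) = 0.674303
E₀ = V₀·N(d₁) − D·e^(−rT)·N(d₂)
   = 160.1650·0.909532 − 99.4378·0.674303·0.587079 = 106.310784
B₀ = V₀ − E₀ = 160.1650 − 106.310784 = 53.854216

B0=53.8542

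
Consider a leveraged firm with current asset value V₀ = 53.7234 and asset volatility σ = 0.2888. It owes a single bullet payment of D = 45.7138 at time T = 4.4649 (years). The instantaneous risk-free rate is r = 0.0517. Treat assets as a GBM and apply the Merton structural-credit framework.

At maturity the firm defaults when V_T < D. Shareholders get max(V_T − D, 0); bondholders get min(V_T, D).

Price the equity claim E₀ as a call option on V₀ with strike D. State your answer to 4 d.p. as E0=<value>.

d₁ = [ln(V₀/D) + (r + σ²/2)T] / (σ√T)
   = [ln(53.7234/45.7138) + (0.0517 + 0.5·0.2888²)·4.4649] / (0.2888·√4.4649)
   = [0.161448 + 0.417034] / 0.610243 = 0.947953
d₂ = d₁ − σ√T = 0.947953 − 0.610243 = 0.337710
N(d₁) = 0.828423,  N(d₂) = 0.632209,  e^(−rT) = 0.793870
E₀ = V₀·N(d₁) − D·e^(−rT)·N(d₂)
   = 53.7234·0.828423 − 45.7138·0.793870·0.632209 = 21.562332

E0=21.5623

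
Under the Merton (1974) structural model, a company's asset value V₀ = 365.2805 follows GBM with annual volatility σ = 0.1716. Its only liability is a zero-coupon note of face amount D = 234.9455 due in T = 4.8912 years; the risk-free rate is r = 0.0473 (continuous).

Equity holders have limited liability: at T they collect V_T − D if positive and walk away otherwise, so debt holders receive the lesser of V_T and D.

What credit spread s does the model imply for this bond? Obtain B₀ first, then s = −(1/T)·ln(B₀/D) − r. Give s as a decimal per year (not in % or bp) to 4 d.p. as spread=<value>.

d₁ = [ln(V₀/D) + (r + σ²/2)T] / (σ√T)
   = [ln(365.2805/234.9455) + (0.0473 + 0.5·0.1716²)·4.8912] / (0.1716·√4.8912)
   = [0.441312 + 0.303368] / 0.379512 = 1.962207
d₂ = d₁ − σ√T = 1.962207 − 0.379512 = 1.582696
N(d₁) = 0.975131,  N(d₂) = 0.943255,  e^(−rT) = 0.793459
E₀ = V₀·N(d₁) − D·e^(−rT)·N(d₂)
   = 365.2805·0.975131 − 234.9455·0.793459·0.943255 = 180.355173
B₀ = V₀ − E₀ = 365.2805 − 180.355173 = 184.925327
spread = −(1/T)·ln(B₀/D) − r = −(1/4.8912)·ln(184.925327/234.9455) − 0.0473 = 0.00164534

spread=0.0016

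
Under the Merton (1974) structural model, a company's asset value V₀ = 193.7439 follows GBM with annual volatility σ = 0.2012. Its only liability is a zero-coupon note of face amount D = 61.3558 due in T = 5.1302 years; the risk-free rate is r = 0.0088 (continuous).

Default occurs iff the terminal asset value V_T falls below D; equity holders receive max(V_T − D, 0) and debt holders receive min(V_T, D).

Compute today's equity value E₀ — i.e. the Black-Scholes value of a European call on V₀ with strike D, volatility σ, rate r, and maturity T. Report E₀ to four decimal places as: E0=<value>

d₁ = [ln(V₀/D) + (r + σ²/2)T] / (σ√T)
   = [ln(193.7439/61.3558) + (0.0088 + 0.5·0.2012²)·5.1302] / (0.2012·√5.1302)
   = [1.149847 + 0.148985] / 0.455717 = 2.850086
d₂ = d₁ − σ√T = 2.850086 − 0.455717 = 2.394369
N(d₁) = 0.997815,  N(d₂) = 0.991676,  e^(−rT) = 0.955858
E₀ = V₀·N(d₁) − D·e^(−rT)·N(d₂)
   = 193.7439·0.997815 − 61.3558·0.955858·0.991676 = 135.161267

E0=135.1613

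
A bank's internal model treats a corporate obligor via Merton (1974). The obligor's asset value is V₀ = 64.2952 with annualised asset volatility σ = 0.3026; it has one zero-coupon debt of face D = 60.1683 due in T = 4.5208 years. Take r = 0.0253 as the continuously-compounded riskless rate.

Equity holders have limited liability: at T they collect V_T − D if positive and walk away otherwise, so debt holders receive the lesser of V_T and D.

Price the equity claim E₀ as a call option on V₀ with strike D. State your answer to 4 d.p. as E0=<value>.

E0=20.7581

d₁ = [ln(V₀/D) + (r + σ²/2)T] / (σ√T)
   = [ln(64.2952/60.1683) + (0.0253 + 0.5·0.3026²)·4.5208] / (0.3026·√4.5208)
   = [0.066339 + 0.321354] / 0.643393 = 0.602576
d₂ = d₁ − σ√T = 0.602576 − 0.643393 = -0.040818
N(d₁) = 0.726604,  N(d₂) = 0.483721,  e^(−rT) = 0.891922
E₀ = V₀·N(d₁) − D·e^(−rT)·N(d₂)
   = 64.2952·0.726604 − 60.1683·0.891922·0.483721 = 20.758097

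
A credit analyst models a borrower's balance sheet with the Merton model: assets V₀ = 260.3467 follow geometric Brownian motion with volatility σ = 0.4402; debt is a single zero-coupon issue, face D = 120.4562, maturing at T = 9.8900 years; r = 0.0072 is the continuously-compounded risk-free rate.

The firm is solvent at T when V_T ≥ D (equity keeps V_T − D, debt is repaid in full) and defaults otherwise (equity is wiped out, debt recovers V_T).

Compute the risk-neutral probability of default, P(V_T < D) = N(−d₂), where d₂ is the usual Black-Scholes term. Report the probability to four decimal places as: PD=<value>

d₁ = [ln(V₀/D) + (r + σ²/2)T] / (σ√T)
   = [ln(260.3467/120.4562) + (0.0072 + 0.5·0.4402²)·9.8900] / (0.4402·√9.8900)
   = [0.770728 + 1.029431] / 1.384357 = 1.300357
d₂ = d₁ − σ√T = 1.300357 − 1.384357 = -0.084000
risk-neutral PD = N(−d₂) = N(0.084000) = 0.533472

PD=0.5335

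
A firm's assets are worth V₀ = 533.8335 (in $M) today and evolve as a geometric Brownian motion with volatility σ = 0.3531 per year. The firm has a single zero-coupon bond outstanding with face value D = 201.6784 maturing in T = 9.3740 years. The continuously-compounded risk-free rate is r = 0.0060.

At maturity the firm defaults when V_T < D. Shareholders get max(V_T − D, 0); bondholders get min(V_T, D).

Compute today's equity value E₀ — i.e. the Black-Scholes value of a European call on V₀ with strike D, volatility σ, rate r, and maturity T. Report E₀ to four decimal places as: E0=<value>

E0=371.8935

d₁ = [ln(V₀/D) + (r + σ²/2)T] / (σ√T)
   = [ln(533.8335/201.6784) + (0.0060 + 0.5·0.3531²)·9.3740] / (0.3531·√9.3740)
   = [0.973410 + 0.640617] / 1.081086 = 1.492968
d₂ = d₁ − σ√T = 1.492968 − 1.081086 = 0.411882
N(d₁) = 0.932277,  N(d₂) = 0.659787,  e^(−rT) = 0.945308
E₀ = V₀·N(d₁) − D·e^(−rT)·N(d₂)
   = 533.8335·0.932277 − 201.6784·0.945308·0.659787 = 371.893526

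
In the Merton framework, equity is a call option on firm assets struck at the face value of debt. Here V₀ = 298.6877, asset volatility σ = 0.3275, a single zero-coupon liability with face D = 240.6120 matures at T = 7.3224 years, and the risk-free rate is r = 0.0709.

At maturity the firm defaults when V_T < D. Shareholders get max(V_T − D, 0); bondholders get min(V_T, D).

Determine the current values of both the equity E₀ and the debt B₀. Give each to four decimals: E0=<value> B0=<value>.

d₁ = [ln(V₀/D) + (r + σ²/2)T] / (σ√T)
   = [ln(298.6877/240.6120) + (0.0709 + 0.5·0.3275²)·7.3224] / (0.3275·√7.3224)
   = [0.216213 + 0.911845] / 0.886213 = 1.272897
d₂ = d₁ − σ√T = 1.272897 − 0.886213 = 0.386684
N(d₁) = 0.898473,  N(d₂) = 0.650505,  e^(−rT) = 0.595021
E₀ = V₀·N(d₁) − D·e^(−rT)·N(d₂)
   = 298.6877·0.898473 − 240.6120·0.595021·0.650505 = 175.230432
B₀ = V₀ − E₀ = 298.6877 − 175.230432 = 123.457268

E0=175.2304 B0=123.4573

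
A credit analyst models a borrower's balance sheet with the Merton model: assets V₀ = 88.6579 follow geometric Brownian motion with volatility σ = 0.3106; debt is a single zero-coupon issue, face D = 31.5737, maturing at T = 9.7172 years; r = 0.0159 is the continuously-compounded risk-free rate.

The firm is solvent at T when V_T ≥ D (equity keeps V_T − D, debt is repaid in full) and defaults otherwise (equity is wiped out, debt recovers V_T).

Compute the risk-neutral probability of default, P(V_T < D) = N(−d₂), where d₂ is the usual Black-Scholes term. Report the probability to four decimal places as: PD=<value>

d₁ = [ln(V₀/D) + (r + σ²/2)T] / (σ√T)
   = [ln(88.6579/31.5737) + (0.0159 + 0.5·0.3106²)·9.7172] / (0.3106·√9.7172)
   = [1.032461 + 0.623224] / 0.968215 = 1.710037
d₂ = d₁ − σ√T = 1.710037 − 0.968215 = 0.741822
risk-neutral PD = N(−d₂) = N(-0.741822) = 0.229098

PD=0.2291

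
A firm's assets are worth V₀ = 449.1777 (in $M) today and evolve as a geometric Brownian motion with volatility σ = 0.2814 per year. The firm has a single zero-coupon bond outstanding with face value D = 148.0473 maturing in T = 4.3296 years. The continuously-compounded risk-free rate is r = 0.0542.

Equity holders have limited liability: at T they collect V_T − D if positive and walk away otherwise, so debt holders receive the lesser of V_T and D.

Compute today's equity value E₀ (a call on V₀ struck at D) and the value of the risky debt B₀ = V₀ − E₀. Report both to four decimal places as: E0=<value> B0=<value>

d₁ = [ln(V₀/D) + (r + σ²/2)T] / (σ√T)
   = [ln(449.1777/148.0473) + (0.0542 + 0.5·0.2814²)·4.3296] / (0.2814·√4.3296)
   = [1.109887 + 0.406086] / 0.585528 = 2.589068
d₂ = d₁ − σ√T = 2.589068 − 0.585528 = 2.003539
N(d₁) = 0.995188,  N(d₂) = 0.977440,  e^(−rT) = 0.790836
E₀ = V₀·N(d₁) − D·e^(−rT)·N(d₂)
   = 449.1777·0.995188 − 148.0473·0.790836·0.977440 = 332.576486
B₀ = V₀ − E₀ = 449.1777 − 332.576486 = 116.601214

E0=332.5765 B0=116.6012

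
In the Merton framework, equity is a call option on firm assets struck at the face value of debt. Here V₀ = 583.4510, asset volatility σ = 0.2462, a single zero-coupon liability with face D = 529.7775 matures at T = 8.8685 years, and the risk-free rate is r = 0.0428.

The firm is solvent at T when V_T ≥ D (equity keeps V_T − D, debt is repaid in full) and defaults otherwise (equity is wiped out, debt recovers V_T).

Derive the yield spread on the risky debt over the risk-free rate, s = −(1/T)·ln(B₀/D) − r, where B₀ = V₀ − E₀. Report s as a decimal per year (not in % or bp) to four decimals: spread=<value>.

d₁ = [ln(V₀/D) + (r + σ²/2)T] / (σ√T)
   = [ln(583.4510/529.7775) + (0.0428 + 0.5·0.2462²)·8.8685] / (0.2462·√8.8685)
   = [0.096503 + 0.648351] / 0.733184 = 1.015918
d₂ = d₁ − σ√T = 1.015918 − 0.733184 = 0.282733
N(d₁) = 0.845166,  N(d₂) = 0.611309,  e^(−rT) = 0.684154
E₀ = V₀·N(d₁) − D·e^(−rT)·N(d₂)
   = 583.4510·0.845166 − 529.7775·0.684154·0.611309 = 271.543955
B₀ = V₀ − E₀ = 583.4510 − 271.543955 = 311.907045
spread = −(1/T)·ln(B₀/D) − r = −(1/8.8685)·ln(311.907045/529.7775) − 0.0428 = 0.01693410

spread=0.0169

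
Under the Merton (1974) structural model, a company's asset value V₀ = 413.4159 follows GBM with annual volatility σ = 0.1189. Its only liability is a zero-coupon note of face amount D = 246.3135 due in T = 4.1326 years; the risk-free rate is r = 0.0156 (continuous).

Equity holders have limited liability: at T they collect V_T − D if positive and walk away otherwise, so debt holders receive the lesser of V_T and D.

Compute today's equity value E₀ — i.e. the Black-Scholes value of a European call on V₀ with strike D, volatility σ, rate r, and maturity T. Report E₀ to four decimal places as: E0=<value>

E0=182.6773

d₁ = [ln(V₀/D) + (r + σ²/2)T] / (σ√T)
   = [ln(413.4159/246.3135) + (0.0156 + 0.5·0.1189²)·4.1326] / (0.1189·√4.1326)
   = [0.517849 + 0.093680] / 0.241709 = 2.530019
d₂ = d₁ − σ√T = 2.530019 − 0.241709 = 2.288309
N(d₁) = 0.994297,  N(d₂) = 0.988940,  e^(−rT) = 0.937566
E₀ = V₀·N(d₁) − D·e^(−rT)·N(d₂)
   = 413.4159·0.994297 − 246.3135·0.937566·0.988940 = 182.677286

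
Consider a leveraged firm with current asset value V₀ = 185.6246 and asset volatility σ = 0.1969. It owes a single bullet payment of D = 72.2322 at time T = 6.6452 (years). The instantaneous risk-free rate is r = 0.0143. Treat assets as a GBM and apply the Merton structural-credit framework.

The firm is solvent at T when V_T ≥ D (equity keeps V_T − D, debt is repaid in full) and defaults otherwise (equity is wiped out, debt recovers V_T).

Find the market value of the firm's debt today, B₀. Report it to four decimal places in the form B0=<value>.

B0=65.2753

d₁ = [ln(V₀/D) + (r + σ²/2)T] / (σ√T)
   = [ln(185.6246/72.2322) + (0.0143 + 0.5·0.1969²)·6.6452] / (0.1969·√6.6452)
   = [0.943840 + 0.223842] / 0.507574 = 2.300515
d₂ = d₁ − σ√T = 2.300515 − 0.507574 = 1.792941
N(d₁) = 0.989290,  N(d₂) = 0.963509,  e^(−rT) = 0.909349
E₀ = V₀·N(d₁) − D·e^(−rT)·N(d₂)
   = 185.6246·0.989290 − 72.2322·0.909349·0.963509 = 120.349271
B₀ = V₀ − E₀ = 185.6246 − 120.349271 = 65.275329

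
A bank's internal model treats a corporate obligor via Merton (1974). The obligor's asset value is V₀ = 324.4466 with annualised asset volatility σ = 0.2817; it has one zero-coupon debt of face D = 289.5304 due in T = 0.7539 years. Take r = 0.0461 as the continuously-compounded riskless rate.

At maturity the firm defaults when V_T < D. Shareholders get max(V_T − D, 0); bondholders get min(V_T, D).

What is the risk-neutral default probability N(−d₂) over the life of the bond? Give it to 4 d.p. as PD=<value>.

PD=0.3137

d₁ = [ln(V₀/D) + (r + σ²/2)T] / (σ√T)
   = [ln(324.4466/289.5304) + (0.0461 + 0.5·0.2817²)·0.7539] / (0.2817·√0.7539)
   = [0.113861 + 0.064668] / 0.244593 = 0.729900
d₂ = d₁ − σ√T = 0.729900 − 0.244593 = 0.485307
risk-neutral PD = N(−d₂) = N(-0.485307) = 0.313729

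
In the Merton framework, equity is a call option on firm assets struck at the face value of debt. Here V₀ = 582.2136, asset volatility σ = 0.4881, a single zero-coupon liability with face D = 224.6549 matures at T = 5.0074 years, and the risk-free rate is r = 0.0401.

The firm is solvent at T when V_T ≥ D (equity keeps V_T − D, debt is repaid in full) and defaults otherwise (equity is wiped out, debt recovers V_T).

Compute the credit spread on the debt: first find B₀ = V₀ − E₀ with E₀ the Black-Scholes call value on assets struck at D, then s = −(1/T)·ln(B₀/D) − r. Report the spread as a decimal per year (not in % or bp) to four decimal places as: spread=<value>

d₁ = [ln(V₀/D) + (r + σ²/2)T] / (σ√T)
   = [ln(582.2136/224.6549) + (0.0401 + 0.5·0.4881²)·5.0074] / (0.4881·√5.0074)
   = [0.952272 + 0.797282] / 1.092232 = 1.601815
d₂ = d₁ − σ√T = 1.601815 − 1.092232 = 0.509583
N(d₁) = 0.945402,  N(d₂) = 0.694828,  e^(−rT) = 0.818079
E₀ = V₀·N(d₁) − D·e^(−rT)·N(d₂)
   = 582.2136·0.945402 − 224.6549·0.818079·0.694828 = 422.726491
B₀ = V₀ − E₀ = 582.2136 − 422.726491 = 159.487109
spread = −(1/T)·ln(B₀/D) − r = −(1/5.0074)·ln(159.487109/224.6549) − 0.0401 = 0.02831921

spread=0.0283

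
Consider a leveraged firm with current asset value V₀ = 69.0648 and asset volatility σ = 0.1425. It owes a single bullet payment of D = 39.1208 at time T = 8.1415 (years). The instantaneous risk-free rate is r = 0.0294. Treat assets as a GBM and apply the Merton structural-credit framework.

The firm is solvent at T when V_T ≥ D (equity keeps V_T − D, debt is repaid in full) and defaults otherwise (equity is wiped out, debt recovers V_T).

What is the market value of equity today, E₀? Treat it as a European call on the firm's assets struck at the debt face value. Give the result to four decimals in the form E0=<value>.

E0=38.4340

d₁ = [ln(V₀/D) + (r + σ²/2)T] / (σ√T)
   = [ln(69.0648/39.1208) + (0.0294 + 0.5·0.1425²)·8.1415] / (0.1425·√8.1415)
   = [0.568391 + 0.322022] / 0.406600 = 2.189900
d₂ = d₁ − σ√T = 2.189900 − 0.406600 = 1.783300
N(d₁) = 0.985734,  N(d₂) = 0.962731,  e^(−rT) = 0.787131
E₀ = V₀·N(d₁) − D·e^(−rT)·N(d₂)
   = 69.0648·0.985734 − 39.1208·0.787131·0.962731 = 38.433953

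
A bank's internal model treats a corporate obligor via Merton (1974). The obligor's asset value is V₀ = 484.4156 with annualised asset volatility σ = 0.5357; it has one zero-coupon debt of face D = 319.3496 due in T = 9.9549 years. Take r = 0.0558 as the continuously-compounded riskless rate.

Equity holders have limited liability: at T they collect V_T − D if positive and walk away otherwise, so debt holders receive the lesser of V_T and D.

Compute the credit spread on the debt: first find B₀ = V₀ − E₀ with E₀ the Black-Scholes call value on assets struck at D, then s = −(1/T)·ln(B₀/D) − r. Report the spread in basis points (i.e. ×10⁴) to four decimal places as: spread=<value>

spread=514.5101

d₁ = [ln(V₀/D) + (r + σ²/2)T] / (σ√T)
   = [ln(484.4156/319.3496) + (0.0558 + 0.5·0.5357²)·9.9549] / (0.5357·√9.9549)
   = [0.416657 + 1.983885] / 1.690208 = 1.420264
d₂ = d₁ − σ√T = 1.420264 − 1.690208 = -0.269944
N(d₁) = 0.922235,  N(d₂) = 0.393602,  e^(−rT) = 0.573795
E₀ = V₀·N(d₁) − D·e^(−rT)·N(d₂)
   = 484.4156·0.922235 − 319.3496·0.573795·0.393602 = 374.620783
B₀ = V₀ − E₀ = 484.4156 − 374.620783 = 109.794817
spread = −(1/T)·ln(B₀/D) − r = −(1/9.9549)·ln(109.794817/319.3496) − 0.0558 = 0.05145101
in basis points: 0.05145101 × 10⁴ = 514.5101 bp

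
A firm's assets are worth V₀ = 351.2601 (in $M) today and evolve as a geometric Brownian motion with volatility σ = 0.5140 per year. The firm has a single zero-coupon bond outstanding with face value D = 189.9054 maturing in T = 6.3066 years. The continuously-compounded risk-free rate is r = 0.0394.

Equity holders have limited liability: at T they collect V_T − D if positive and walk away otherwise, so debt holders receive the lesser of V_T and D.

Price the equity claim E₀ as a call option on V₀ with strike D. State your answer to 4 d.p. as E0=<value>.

E0=242.6608

d₁ = [ln(V₀/D) + (r + σ²/2)T] / (σ√T)
   = [ln(351.2601/189.9054) + (0.0394 + 0.5·0.5140²)·6.3066] / (0.5140·√6.3066)
   = [0.615001 + 1.081569] / 1.290805 = 1.314350
d₂ = d₁ − σ√T = 1.314350 − 1.290805 = 0.023545
N(d₁) = 0.905636,  N(d₂) = 0.509392,  e^(−rT) = 0.779985
E₀ = V₀·N(d₁) − D·e^(−rT)·N(d₂)
   = 351.2601·0.905636 − 189.9054·0.779985·0.509392 = 242.660803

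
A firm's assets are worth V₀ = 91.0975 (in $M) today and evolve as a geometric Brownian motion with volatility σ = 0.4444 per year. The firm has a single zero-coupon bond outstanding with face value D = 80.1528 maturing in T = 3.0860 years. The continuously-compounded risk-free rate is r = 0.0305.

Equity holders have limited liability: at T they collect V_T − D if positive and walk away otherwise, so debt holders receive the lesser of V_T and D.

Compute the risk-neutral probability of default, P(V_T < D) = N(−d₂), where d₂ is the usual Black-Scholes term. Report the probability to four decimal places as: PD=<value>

PD=0.5421

d₁ = [ln(V₀/D) + (r + σ²/2)T] / (σ√T)
   = [ln(91.0975/80.1528) + (0.0305 + 0.5·0.4444²)·3.0860] / (0.4444·√3.0860)
   = [0.127996 + 0.398852] / 0.780678 = 0.674859
d₂ = d₁ − σ√T = 0.674859 − 0.780678 = -0.105819
risk-neutral PD = N(−d₂) = N(0.105819) = 0.542137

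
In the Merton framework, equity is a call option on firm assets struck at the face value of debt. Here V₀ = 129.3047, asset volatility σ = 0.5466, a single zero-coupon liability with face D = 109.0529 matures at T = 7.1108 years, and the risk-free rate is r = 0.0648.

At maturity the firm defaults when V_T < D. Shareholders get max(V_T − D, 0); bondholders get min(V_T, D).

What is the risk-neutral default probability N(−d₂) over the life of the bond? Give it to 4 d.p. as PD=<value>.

d₁ = [ln(V₀/D) + (r + σ²/2)T] / (σ√T)
   = [ln(129.3047/109.0529) + (0.0648 + 0.5·0.5466²)·7.1108] / (0.5466·√7.1108)
   = [0.170339 + 1.523032] / 1.457568 = 1.161778
d₂ = d₁ − σ√T = 1.161778 − 1.457568 = -0.295790
risk-neutral PD = N(−d₂) = N(0.295790) = 0.616305

PD=0.6163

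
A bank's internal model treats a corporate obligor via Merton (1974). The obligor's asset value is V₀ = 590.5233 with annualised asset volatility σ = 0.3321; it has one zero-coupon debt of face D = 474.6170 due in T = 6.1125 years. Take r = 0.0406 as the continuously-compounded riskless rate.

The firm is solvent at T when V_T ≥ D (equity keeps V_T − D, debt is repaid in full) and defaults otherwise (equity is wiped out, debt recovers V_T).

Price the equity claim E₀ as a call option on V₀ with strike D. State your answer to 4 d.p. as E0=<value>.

E0=285.4112

d₁ = [ln(V₀/D) + (r + σ²/2)T] / (σ√T)
   = [ln(590.5233/474.6170) + (0.0406 + 0.5·0.3321²)·6.1125] / (0.3321·√6.1125)
   = [0.218501 + 0.585243] / 0.821066 = 0.978902
d₂ = d₁ − σ√T = 0.978902 − 0.821066 = 0.157835
N(d₁) = 0.836186,  N(d₂) = 0.562707,  e^(−rT) = 0.780229
E₀ = V₀·N(d₁) − D·e^(−rT)·N(d₂)
   = 590.5233·0.836186 − 474.6170·0.780229·0.562707 = 285.411205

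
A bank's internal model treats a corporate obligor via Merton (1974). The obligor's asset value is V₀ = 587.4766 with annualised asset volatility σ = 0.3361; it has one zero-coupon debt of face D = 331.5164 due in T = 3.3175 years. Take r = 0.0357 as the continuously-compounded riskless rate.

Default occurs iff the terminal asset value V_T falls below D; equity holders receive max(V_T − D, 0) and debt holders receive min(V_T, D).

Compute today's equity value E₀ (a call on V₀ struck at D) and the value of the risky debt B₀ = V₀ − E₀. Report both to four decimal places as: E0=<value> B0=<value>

d₁ = [ln(V₀/D) + (r + σ²/2)T] / (σ√T)
   = [ln(587.4766/331.5164) + (0.0357 + 0.5·0.3361²)·3.3175] / (0.3361·√3.3175)
   = [0.572159 + 0.305812] / 0.612173 = 1.434189
d₂ = d₁ − σ√T = 1.434189 − 0.612173 = 0.822017
N(d₁) = 0.924241,  N(d₂) = 0.794466,  e^(−rT) = 0.888310
E₀ = V₀·N(d₁) − D·e^(−rT)·N(d₂)
   = 587.4766·0.924241 − 331.5164·0.888310·0.794466 = 309.008105
B₀ = V₀ − E₀ = 587.4766 − 309.008105 = 278.468495

E0=309.0081 B0=278.4685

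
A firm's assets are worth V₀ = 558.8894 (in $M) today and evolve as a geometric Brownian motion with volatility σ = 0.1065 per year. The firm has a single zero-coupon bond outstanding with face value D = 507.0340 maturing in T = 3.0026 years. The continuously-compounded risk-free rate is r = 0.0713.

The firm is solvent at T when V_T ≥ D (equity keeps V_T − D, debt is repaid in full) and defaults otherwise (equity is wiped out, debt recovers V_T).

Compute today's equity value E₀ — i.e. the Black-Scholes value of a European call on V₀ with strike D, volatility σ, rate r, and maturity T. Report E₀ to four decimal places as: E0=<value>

d₁ = [ln(V₀/D) + (r + σ²/2)T] / (σ√T)
   = [ln(558.8894/507.0340) + (0.0713 + 0.5·0.1065²)·3.0026] / (0.1065·√3.0026)
   = [0.097374 + 0.231113] / 0.184543 = 1.780000
d₂ = d₁ − σ√T = 1.780000 − 0.184543 = 1.595456
N(d₁) = 0.962462,  N(d₂) = 0.944695,  e^(−rT) = 0.807279
E₀ = V₀·N(d₁) − D·e^(−rT)·N(d₂)
   = 558.8894·0.962462 − 507.0340·0.807279·0.944695 = 151.229059

E0=151.2291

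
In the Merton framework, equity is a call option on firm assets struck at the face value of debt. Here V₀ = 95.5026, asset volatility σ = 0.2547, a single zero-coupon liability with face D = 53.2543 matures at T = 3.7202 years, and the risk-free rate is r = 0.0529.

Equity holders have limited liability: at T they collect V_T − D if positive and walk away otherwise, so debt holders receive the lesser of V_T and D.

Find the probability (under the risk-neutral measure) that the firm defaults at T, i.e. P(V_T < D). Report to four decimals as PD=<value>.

d₁ = [ln(V₀/D) + (r + σ²/2)T] / (σ√T)
   = [ln(95.5026/53.2543) + (0.0529 + 0.5·0.2547²)·3.7202] / (0.2547·√3.7202)
   = [0.584075 + 0.317467] / 0.491261 = 1.835160
d₂ = d₁ − σ√T = 1.835160 − 0.491261 = 1.343899
risk-neutral PD = N(−d₂) = N(-1.343899) = 0.089491

PD=0.0895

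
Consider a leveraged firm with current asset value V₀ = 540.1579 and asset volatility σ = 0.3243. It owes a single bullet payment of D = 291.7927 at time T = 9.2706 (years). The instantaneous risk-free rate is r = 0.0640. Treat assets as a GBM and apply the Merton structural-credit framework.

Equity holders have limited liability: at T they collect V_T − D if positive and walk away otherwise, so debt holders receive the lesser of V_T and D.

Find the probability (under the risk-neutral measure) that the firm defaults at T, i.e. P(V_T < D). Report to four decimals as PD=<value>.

PD=0.2324

d₁ = [ln(V₀/D) + (r + σ²/2)T] / (σ√T)
   = [ln(540.1579/291.7927) + (0.0640 + 0.5·0.3243²)·9.2706] / (0.3243·√9.2706)
   = [0.615818 + 1.080815] / 0.987418 = 1.718253
d₂ = d₁ − σ√T = 1.718253 − 0.987418 = 0.730835
risk-neutral PD = N(−d₂) = N(-0.730835) = 0.232440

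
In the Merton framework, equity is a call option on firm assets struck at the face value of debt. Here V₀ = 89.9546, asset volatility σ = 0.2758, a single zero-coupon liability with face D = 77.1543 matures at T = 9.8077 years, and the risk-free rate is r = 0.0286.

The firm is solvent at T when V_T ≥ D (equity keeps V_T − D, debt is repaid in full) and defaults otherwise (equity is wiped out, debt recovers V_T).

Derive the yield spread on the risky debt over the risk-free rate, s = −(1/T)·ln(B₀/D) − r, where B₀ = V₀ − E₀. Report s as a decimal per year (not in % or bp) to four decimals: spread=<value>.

d₁ = [ln(V₀/D) + (r + σ²/2)T] / (σ√T)
   = [ln(89.9546/77.1543) + (0.0286 + 0.5·0.2758²)·9.8077] / (0.2758·√9.8077)
   = [0.153498 + 0.653515] / 0.863730 = 0.934335
d₂ = d₁ − σ√T = 0.934335 − 0.863730 = 0.070605
N(d₁) = 0.824934,  N(d₂) = 0.528144,  e^(−rT) = 0.755406
E₀ = V₀·N(d₁) − D·e^(−rT)·N(d₂)
   = 89.9546·0.824934 − 77.1543·0.755406·0.528144 = 43.424931
B₀ = V₀ − E₀ = 89.9546 − 43.424931 = 46.529669
spread = −(1/T)·ln(B₀/D) − r = −(1/9.8077)·ln(46.529669/77.1543) − 0.0286 = 0.02296328

spread=0.0230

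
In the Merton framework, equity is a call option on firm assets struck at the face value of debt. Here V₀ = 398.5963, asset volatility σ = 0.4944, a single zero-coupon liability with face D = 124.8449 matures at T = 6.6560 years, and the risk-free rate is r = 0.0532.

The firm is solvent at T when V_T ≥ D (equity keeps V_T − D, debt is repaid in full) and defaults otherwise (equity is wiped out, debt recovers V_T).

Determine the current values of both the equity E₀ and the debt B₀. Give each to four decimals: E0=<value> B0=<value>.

E0=322.9529 B0=75.6434

d₁ = [ln(V₀/D) + (r + σ²/2)T] / (σ√T)
   = [ln(398.5963/124.8449) + (0.0532 + 0.5·0.4944²)·6.6560] / (0.4944·√6.6560)
   = [1.160877 + 1.167567] / 1.275514 = 1.825495
d₂ = d₁ − σ√T = 1.825495 − 1.275514 = 0.549981
N(d₁) = 0.966037,  N(d₂) = 0.708834,  e^(−rT) = 0.701805
E₀ = V₀·N(d₁) − D·e^(−rT)·N(d₂)
   = 398.5963·0.966037 − 124.8449·0.701805·0.708834 = 322.952929
B₀ = V₀ − E₀ = 398.5963 − 322.952929 = 75.643371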